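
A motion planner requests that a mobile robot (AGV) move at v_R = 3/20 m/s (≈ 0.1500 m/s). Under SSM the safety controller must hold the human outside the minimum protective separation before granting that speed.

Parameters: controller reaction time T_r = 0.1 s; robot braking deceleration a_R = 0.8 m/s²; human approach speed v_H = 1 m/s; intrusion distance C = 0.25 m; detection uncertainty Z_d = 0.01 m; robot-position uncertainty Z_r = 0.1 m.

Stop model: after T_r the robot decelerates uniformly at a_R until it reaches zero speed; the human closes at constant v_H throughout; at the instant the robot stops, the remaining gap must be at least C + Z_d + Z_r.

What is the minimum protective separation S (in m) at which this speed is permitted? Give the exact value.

S_min = 433/640 m = 0.6766 m

braking lasts T_s = (3/20)/(4/5) = 0.1875 s
robot covers v_R·T_r = 0.1500·0.1000 = 0.0150 m before braking
robot under decel: 0.1500²/(2·0.8000) = 0.0141 m
person approaches 1.0000·(0.1000+0.1875) = 0.2875 m
margins: 0.2500+0.0100+0.1000 = 0.3600 m
S_min ≈ 0.0150+0.0141+0.2875+0.3600  ⇒  S_min = 433/640 m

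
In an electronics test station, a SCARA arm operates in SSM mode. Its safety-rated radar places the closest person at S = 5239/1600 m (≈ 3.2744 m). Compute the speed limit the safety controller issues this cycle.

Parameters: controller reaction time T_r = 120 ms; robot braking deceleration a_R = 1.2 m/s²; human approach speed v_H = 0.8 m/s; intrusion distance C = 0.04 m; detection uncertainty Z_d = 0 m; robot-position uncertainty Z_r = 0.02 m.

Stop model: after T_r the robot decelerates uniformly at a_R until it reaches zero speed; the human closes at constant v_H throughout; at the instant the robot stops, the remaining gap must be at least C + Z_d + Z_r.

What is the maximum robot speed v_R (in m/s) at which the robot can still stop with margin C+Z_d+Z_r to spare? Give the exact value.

v_R_max = 39/20 m/s = 1.9500 m/s

quadratic (5/12)·v² + (59/75)·v + (-24947/8000) = 0
  disc = (59/75)² − 4·(5/12)·(-24947/8000) = 2093809/360000 ; √disc = 1447/600
  v_R = (−(59/75) + 1447/600) / (2·(5/12)) = 39/20 m/s
check:
stop time T_s = (39/20)/(6/5) = 1.6250 s
reaction-phase robot travel = 1.9500·0.1200 = 0.2340 m
braking distance = 1.9500²/(2·1.2000) = 1.5844 m
human over T_r+T_s: 0.8000·(0.1200+1.6250) = 1.3960 m
C+Z_d+Z_r = 0.0400+0.0000+0.0200 = 0.0600 m
sum ≈ 0.2340+1.5844+1.3960+0.0600 ≈ 3.2744 m = S ✓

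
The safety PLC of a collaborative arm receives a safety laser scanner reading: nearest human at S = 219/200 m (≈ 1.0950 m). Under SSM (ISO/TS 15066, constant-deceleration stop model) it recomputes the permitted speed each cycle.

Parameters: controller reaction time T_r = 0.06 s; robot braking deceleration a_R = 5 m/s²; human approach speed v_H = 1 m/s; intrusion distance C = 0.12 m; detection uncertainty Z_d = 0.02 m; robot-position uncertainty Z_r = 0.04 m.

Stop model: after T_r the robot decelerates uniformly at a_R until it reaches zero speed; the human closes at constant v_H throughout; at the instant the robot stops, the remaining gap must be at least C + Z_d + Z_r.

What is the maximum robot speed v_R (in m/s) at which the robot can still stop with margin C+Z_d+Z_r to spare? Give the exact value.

at the boundary: (1/10)·v² + (13/50)·v + (-171/200) = 0
  disc = (13/50)² − 4·(1/10)·(-171/200) = 256/625 ; √disc = 16/25
  v_R = (−(13/50) + 16/25) / (2·(1/10)) = 19/10 m/s
check:
T_s = v_R/a_R = (19/10)/5 = 0.3800 s
robot in T_r: 1.9000·0.0600 = 0.1140 m
braking distance = 1.9000²/(2·5.0000) = 0.3610 m
human closes 1.0000·0.4400 = 0.4400 m
residual clearance needed = 0.1200+0.0200+0.0400 = 0.1800 m
sum ≈ 0.1140+0.3610+0.4400+0.1800 ≈ 1.0950 m = S ✓

v_R_max = 19/10 m/s = 1.9000 m/s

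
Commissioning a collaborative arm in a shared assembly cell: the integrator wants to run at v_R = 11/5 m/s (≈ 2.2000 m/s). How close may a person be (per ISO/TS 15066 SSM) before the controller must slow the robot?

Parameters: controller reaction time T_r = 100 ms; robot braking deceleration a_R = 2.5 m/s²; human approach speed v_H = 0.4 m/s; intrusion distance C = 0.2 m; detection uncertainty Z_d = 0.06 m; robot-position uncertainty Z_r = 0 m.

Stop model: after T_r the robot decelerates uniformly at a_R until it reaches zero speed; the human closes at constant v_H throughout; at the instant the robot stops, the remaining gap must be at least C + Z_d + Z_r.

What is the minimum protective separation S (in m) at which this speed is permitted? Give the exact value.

S_min = 46/25 m = 1.8400 m

braking lasts T_s = (11/5)/(5/2) = 0.8800 s
robot covers v_R·T_r = 2.2000·0.1000 = 0.2200 m before braking
robot under decel: 2.2000²/(2·2.5000) = 0.9680 m
human over T_r+T_s: 0.4000·(0.1000+0.8800) = 0.3920 m
C+Z_d+Z_r = 0.2000+0.0600+0.0000 = 0.2600 m
S_min ≈ 0.2200+0.9680+0.3920+0.2600  ⇒  S_min = 46/25 m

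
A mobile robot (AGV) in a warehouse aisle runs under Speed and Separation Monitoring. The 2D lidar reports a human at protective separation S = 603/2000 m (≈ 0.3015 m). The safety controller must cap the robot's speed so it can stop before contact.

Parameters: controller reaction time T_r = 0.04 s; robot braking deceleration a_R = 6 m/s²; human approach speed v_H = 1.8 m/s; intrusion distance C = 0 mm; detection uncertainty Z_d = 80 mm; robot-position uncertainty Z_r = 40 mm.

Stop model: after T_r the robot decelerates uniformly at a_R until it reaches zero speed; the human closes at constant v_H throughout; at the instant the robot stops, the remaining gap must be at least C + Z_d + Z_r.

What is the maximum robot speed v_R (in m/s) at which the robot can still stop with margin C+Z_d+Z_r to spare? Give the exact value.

quadratic (1/12)·v² + (17/50)·v + (-219/2000) = 0
  disc = (17/50)² − 4·(1/12)·(-219/2000) = 1521/10000 ; √disc = 39/100
  v_R = (−(17/50) + 39/100) / (2·(1/12)) = 3/10 m/s
check:
stop time T_s = (3/10)/6 = 0.0500 s
robot in T_r: 0.3000·0.0400 = 0.0120 m
robot under decel: 0.3000²/(2·6.0000) = 0.0075 m
person approaches 1.8000·(0.0400+0.0500) = 0.1620 m
residual clearance needed = 0.0000+0.0800+0.0400 = 0.1200 m
sum ≈ 0.0120+0.0075+0.1620+0.1200 ≈ 0.3015 m = S ✓

v_R_max = 3/10 m/s = 0.3000 m/s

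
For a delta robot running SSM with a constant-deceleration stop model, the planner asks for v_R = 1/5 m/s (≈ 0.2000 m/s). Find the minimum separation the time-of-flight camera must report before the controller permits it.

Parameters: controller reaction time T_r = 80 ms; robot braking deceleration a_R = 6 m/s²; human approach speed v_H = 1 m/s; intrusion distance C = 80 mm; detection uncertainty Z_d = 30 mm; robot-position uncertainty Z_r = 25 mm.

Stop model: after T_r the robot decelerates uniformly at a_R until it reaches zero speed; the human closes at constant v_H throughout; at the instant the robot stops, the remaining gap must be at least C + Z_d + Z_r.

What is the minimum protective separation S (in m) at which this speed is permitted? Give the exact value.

stop time T_s = (1/5)/6 = 0.0333 s
robot in T_r: 0.2000·0.0800 = 0.0160 m
robot covers 0.2000·0.0333 − ½·6.0000·0.0333² = 0.0033 m while stopping
human closes 1.0000·0.1133 = 0.1133 m
margins: 0.0800+0.0300+0.0250 = 0.1350 m
S_min ≈ 0.0160+0.0033+0.1133+0.1350  ⇒  S_min = 803/3000 m

S_min = 803/3000 m = 0.2677 m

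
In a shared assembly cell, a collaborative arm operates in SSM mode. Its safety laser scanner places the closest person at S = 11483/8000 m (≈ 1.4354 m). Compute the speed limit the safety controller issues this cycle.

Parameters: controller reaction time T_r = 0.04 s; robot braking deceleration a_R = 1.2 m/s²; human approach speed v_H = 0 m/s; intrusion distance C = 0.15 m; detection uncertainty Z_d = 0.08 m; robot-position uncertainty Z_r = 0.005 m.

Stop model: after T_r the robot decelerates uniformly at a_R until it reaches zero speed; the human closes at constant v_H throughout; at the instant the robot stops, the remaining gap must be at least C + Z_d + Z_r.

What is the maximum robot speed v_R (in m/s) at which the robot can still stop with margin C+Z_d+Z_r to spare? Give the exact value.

quadratic (5/12)·v² + (1/25)·v + (-9603/8000) = 0
  disc = (1/25)² − 4·(5/12)·(-9603/8000) = 80089/40000 ; √disc = 283/200
  v_R = (−(1/25) + 283/200) / (2·(5/12)) = 33/20 m/s
check:
T_s = v_R/a_R = (33/20)/(6/5) = 1.3750 s
robot in T_r: 1.6500·0.0400 = 0.0660 m
robot covers 1.6500·1.3750 − ½·1.2000·1.3750² = 1.1344 m while stopping
person approaches 0.0000·(0.0400+1.3750) = 0.0000 m
residual clearance needed = 0.1500+0.0800+0.0050 = 0.2350 m
sum ≈ 0.0660+1.1344+0.0000+0.2350 ≈ 1.4354 m = S ✓

v_R_max = 33/20 m/s = 1.6500 m/s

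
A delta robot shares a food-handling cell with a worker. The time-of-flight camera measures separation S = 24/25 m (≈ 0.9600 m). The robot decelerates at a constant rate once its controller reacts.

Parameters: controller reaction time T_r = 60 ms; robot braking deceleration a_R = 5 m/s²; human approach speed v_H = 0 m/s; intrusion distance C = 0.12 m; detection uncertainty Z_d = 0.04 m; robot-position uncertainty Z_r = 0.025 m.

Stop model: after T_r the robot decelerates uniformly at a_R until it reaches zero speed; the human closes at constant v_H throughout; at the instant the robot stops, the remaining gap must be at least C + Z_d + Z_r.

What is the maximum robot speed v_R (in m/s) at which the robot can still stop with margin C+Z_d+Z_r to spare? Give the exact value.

v_R_max = 5/2 m/s = 2.5000 m/s

at the boundary: (1/10)·v² + (3/50)·v + (-31/40) = 0
  disc = (3/50)² − 4·(1/10)·(-31/40) = 196/625 ; √disc = 14/25
  v_R = (−(3/50) + 14/25) / (2·(1/10)) = 5/2 m/s
check:
stop time T_s = (5/2)/5 = 0.5000 s
robot in T_r: 2.5000·0.0600 = 0.1500 m
robot covers 2.5000·0.5000 − ½·5.0000·0.5000² = 0.6250 m while stopping
human over T_r+T_s: 0.0000·(0.0600+0.5000) = 0.0000 m
residual clearance needed = 0.1200+0.0400+0.0250 = 0.1850 m
sum ≈ 0.1500+0.6250+0.0000+0.1850 ≈ 0.9600 m = S ✓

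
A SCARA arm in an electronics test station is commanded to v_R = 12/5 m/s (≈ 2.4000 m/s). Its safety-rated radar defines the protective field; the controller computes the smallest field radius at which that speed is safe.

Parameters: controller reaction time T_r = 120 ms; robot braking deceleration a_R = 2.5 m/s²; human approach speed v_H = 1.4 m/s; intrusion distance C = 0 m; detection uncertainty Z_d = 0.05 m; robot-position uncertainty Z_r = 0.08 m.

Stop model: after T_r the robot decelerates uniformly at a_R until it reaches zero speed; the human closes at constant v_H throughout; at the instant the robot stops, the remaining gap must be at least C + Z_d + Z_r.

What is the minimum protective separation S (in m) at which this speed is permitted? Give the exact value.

stop time T_s = (12/5)/(5/2) = 0.9600 s
robot in T_r: 2.4000·0.1200 = 0.2880 m
robot covers 2.4000·0.9600 − ½·2.5000·0.9600² = 1.1520 m while stopping
human closes 1.4000·1.0800 = 1.5120 m
residual clearance needed = 0.0000+0.0500+0.0800 = 0.1300 m
S_min ≈ 0.2880+1.1520+1.5120+0.1300  ⇒  S_min = 1541/500 m

S_min = 1541/500 m = 3.0820 m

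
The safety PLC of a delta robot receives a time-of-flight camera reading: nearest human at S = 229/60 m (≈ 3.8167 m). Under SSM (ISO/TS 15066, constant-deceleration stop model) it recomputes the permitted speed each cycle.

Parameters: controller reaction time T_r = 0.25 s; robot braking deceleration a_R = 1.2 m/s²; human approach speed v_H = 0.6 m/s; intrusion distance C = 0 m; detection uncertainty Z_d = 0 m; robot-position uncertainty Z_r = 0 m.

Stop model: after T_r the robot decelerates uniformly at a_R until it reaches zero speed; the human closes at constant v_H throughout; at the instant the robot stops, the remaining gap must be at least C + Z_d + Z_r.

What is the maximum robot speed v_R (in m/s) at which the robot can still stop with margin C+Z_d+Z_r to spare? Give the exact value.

quadratic (5/12)·v² + (3/4)·v + (-11/3) = 0
  disc = (3/4)² − 4·(5/12)·(-11/3) = 961/144 ; √disc = 31/12
  v_R = (−(3/4) + 31/12) / (2·(5/12)) = 11/5 m/s
check:
braking lasts T_s = (11/5)/(6/5) = 1.8333 s
robot in T_r: 2.2000·0.2500 = 0.5500 m
braking distance = 2.2000²/(2·1.2000) = 2.0167 m
human over T_r+T_s: 0.6000·(0.2500+1.8333) = 1.2500 m
C+Z_d+Z_r = 0.0000+0.0000+0.0000 = 0.0000 m
sum ≈ 0.5500+2.0167+1.2500+0.0000 ≈ 3.8167 m = S ✓

v_R_max = 11/5 m/s = 2.2000 m/s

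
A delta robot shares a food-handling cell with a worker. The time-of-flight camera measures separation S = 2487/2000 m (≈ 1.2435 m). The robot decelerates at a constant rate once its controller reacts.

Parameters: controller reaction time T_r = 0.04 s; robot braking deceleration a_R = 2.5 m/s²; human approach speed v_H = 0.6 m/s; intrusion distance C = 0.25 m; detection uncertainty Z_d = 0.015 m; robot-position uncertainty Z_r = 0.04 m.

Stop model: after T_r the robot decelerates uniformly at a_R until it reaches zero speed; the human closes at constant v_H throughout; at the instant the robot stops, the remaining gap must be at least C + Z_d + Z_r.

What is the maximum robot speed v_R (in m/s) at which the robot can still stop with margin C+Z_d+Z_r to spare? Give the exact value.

v_R_max = 31/20 m/s = 1.5500 m/s

quadratic (1/5)·v² + (7/25)·v + (-1829/2000) = 0
  disc = (7/25)² − 4·(1/5)·(-1829/2000) = 81/100 ; √disc = 9/10
  v_R = (−(7/25) + 9/10) / (2·(1/5)) = 31/20 m/s
check:
T_s = v_R/a_R = (31/20)/(5/2) = 0.6200 s
robot in T_r: 1.5500·0.0400 = 0.0620 m
robot under decel: 1.5500²/(2·2.5000) = 0.4805 m
human closes 0.6000·0.6600 = 0.3960 m
residual clearance needed = 0.2500+0.0150+0.0400 = 0.3050 m
sum ≈ 0.0620+0.4805+0.3960+0.3050 ≈ 1.2435 m = S ✓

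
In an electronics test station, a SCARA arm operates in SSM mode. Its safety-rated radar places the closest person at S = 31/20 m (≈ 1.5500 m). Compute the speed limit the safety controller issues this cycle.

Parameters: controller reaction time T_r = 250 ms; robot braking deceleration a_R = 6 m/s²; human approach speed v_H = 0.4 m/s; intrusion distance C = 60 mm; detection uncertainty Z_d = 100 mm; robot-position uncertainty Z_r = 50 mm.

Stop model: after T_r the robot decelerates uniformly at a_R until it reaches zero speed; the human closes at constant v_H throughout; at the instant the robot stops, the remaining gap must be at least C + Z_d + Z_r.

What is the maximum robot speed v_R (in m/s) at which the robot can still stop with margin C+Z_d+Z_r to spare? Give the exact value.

quadratic (1/12)·v² + (19/60)·v + (-31/25) = 0
  disc = (19/60)² − 4·(1/12)·(-31/25) = 1849/3600 ; √disc = 43/60
  v_R = (−(19/60) + 43/60) / (2·(1/12)) = 12/5 m/s
check:
braking lasts T_s = (12/5)/6 = 0.4000 s
reaction-phase robot travel = 2.4000·0.2500 = 0.6000 m
robot covers 2.4000·0.4000 − ½·6.0000·0.4000² = 0.4800 m while stopping
human over T_r+T_s: 0.4000·(0.2500+0.4000) = 0.2600 m
C+Z_d+Z_r = 0.0600+0.1000+0.0500 = 0.2100 m
sum ≈ 0.6000+0.4800+0.2600+0.2100 ≈ 1.5500 m = S ✓

v_R_max = 12/5 m/s = 2.4000 m/s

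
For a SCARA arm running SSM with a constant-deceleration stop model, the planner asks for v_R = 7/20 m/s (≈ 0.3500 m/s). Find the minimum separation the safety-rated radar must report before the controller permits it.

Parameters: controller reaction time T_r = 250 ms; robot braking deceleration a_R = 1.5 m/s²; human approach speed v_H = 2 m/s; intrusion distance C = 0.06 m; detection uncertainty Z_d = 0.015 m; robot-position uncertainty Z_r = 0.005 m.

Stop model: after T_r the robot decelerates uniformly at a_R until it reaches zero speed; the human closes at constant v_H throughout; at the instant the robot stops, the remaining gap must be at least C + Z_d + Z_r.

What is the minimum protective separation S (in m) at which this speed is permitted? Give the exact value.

S_min = 47/40 m = 1.1750 m

T_s = v_R/a_R = (7/20)/(3/2) = 0.2333 s
robot covers v_R·T_r = 0.3500·0.2500 = 0.0875 m before braking
braking distance = 0.3500²/(2·1.5000) = 0.0408 m
human closes 2.0000·0.4833 = 0.9667 m
residual clearance needed = 0.0600+0.0150+0.0050 = 0.0800 m
S_min ≈ 0.0875+0.0408+0.9667+0.0800  ⇒  S_min = 47/40 m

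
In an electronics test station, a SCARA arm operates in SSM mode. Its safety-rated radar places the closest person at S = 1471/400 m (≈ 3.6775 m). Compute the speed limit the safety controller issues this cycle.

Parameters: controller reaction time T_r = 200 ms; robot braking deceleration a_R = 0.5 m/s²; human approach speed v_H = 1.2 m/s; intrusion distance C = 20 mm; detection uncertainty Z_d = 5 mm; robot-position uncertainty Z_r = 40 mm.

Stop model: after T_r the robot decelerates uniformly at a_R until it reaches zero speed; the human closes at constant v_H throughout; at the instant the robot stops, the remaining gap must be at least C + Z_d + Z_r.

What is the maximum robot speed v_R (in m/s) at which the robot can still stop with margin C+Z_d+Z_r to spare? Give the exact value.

v_R_max = 19/20 m/s = 0.9500 m/s

collect terms ⇒ (1)·v_R² + (13/5)·v_R + (-1349/400) = 0
  disc = (13/5)² − 4·(1)·(-1349/400) = 81/4 ; √disc = 9/2
  v_R = (−(13/5) + 9/2) / (2·(1)) = 19/20 m/s
check:
T_s = v_R/a_R = (19/20)/(1/2) = 1.9000 s
robot covers v_R·T_r = 0.9500·0.2000 = 0.1900 m before braking
robot under decel: 0.9500²/(2·0.5000) = 0.9025 m
person approaches 1.2000·(0.2000+1.9000) = 2.5200 m
margins: 0.0200+0.0050+0.0400 = 0.0650 m
sum ≈ 0.1900+0.9025+2.5200+0.0650 ≈ 3.6775 m = S ✓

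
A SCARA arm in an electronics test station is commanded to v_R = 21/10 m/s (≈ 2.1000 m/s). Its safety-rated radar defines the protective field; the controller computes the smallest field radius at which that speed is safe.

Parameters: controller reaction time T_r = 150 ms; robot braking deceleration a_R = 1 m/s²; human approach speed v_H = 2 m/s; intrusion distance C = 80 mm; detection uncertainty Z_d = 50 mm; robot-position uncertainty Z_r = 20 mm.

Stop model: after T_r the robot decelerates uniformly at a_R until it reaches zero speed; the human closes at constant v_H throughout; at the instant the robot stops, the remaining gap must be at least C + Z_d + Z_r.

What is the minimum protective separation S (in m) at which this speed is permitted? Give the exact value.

S_min = 717/100 m = 7.1700 m

stop time T_s = (21/10)/1 = 2.1000 s
reaction-phase robot travel = 2.1000·0.1500 = 0.3150 m
robot under decel: 2.1000²/(2·1.0000) = 2.2050 m
human over T_r+T_s: 2.0000·(0.1500+2.1000) = 4.5000 m
C+Z_d+Z_r = 0.0800+0.0500+0.0200 = 0.1500 m
S_min ≈ 0.3150+2.2050+4.5000+0.1500  ⇒  S_min = 717/100 m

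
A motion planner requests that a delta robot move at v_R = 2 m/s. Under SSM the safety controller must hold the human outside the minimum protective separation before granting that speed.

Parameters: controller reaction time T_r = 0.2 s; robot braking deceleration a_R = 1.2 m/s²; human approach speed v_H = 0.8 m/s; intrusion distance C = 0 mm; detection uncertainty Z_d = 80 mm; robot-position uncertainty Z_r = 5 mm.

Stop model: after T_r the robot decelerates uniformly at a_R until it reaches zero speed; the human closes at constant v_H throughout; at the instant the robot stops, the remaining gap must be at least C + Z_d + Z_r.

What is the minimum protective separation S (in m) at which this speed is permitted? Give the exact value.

braking lasts T_s = 2/(6/5) = 1.6667 s
robot in T_r: 2.0000·0.2000 = 0.4000 m
braking distance = 2.0000²/(2·1.2000) = 1.6667 m
human closes 0.8000·1.8667 = 1.4933 m
margins: 0.0000+0.0800+0.0050 = 0.0850 m
S_min ≈ 0.4000+1.6667+1.4933+0.0850  ⇒  S_min = 729/200 m

S_min = 729/200 m = 3.6450 m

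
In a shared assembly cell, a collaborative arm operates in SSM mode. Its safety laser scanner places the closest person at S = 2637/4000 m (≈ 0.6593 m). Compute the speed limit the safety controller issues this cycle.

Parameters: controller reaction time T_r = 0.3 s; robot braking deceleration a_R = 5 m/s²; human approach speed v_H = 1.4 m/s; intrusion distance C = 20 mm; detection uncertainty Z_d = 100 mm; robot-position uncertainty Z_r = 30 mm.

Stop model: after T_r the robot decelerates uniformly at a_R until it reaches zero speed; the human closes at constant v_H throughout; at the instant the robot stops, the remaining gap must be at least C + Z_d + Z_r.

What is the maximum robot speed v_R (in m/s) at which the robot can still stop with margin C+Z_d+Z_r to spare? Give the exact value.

v_R_max = 3/20 m/s = 0.1500 m/s

collect terms ⇒ (1/10)·v_R² + (29/50)·v_R + (-357/4000) = 0
  disc = (29/50)² − 4·(1/10)·(-357/4000) = 3721/10000 ; √disc = 61/100
  v_R = (−(29/50) + 61/100) / (2·(1/10)) = 3/20 m/s
check:
braking lasts T_s = (3/20)/5 = 0.0300 s
robot covers v_R·T_r = 0.1500·0.3000 = 0.0450 m before braking
robot under decel: 0.1500²/(2·5.0000) = 0.0022 m
human over T_r+T_s: 1.4000·(0.3000+0.0300) = 0.4620 m
residual clearance needed = 0.0200+0.1000+0.0300 = 0.1500 m
sum ≈ 0.0450+0.0022+0.4620+0.1500 ≈ 0.6593 m = S ✓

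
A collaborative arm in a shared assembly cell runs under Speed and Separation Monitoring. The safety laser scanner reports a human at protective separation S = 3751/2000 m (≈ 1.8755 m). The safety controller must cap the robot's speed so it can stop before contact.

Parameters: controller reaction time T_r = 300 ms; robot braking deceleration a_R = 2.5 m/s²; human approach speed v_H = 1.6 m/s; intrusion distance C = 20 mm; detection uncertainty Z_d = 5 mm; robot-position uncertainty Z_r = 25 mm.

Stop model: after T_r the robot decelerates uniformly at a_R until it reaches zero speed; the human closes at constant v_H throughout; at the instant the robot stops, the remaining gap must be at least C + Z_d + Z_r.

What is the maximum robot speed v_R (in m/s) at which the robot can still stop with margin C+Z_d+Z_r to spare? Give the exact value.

v_R_max = 23/20 m/s = 1.1500 m/s

at the boundary: (1/5)·v² + (47/50)·v + (-2691/2000) = 0
  disc = (47/50)² − 4·(1/5)·(-2691/2000) = 49/25 ; √disc = 7/5
  v_R = (−(47/50) + 7/5) / (2·(1/5)) = 23/20 m/s
check:
stop time T_s = (23/20)/(5/2) = 0.4600 s
reaction-phase robot travel = 1.1500·0.3000 = 0.3450 m
robot under decel: 1.1500²/(2·2.5000) = 0.2645 m
person approaches 1.6000·(0.3000+0.4600) = 1.2160 m
margins: 0.0200+0.0050+0.0250 = 0.0500 m
sum ≈ 0.3450+0.2645+1.2160+0.0500 ≈ 1.8755 m = S ✓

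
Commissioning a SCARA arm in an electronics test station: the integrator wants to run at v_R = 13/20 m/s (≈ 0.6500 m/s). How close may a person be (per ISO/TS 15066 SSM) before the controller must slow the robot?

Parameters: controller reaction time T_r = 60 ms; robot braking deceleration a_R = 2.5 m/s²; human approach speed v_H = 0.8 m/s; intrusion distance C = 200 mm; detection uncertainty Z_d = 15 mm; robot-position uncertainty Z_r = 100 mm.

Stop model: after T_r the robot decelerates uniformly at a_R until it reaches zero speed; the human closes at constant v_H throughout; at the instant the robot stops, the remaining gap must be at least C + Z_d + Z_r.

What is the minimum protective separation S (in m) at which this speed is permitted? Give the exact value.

stop time T_s = (13/20)/(5/2) = 0.2600 s
robot in T_r: 0.6500·0.0600 = 0.0390 m
robot under decel: 0.6500²/(2·2.5000) = 0.0845 m
human closes 0.8000·0.3200 = 0.2560 m
C+Z_d+Z_r = 0.2000+0.0150+0.1000 = 0.3150 m
S_min ≈ 0.0390+0.0845+0.2560+0.3150  ⇒  S_min = 1389/2000 m

S_min = 1389/2000 m = 0.6945 m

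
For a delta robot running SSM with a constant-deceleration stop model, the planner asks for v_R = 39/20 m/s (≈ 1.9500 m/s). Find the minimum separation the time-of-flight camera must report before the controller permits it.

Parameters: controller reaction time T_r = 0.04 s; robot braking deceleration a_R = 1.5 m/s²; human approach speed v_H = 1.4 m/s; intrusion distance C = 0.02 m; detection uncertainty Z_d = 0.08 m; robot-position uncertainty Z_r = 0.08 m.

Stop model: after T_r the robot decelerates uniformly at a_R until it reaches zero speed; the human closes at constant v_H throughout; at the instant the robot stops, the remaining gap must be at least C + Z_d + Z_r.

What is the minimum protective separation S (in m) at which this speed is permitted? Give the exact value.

braking lasts T_s = (39/20)/(3/2) = 1.3000 s
reaction-phase robot travel = 1.9500·0.0400 = 0.0780 m
robot under decel: 1.9500²/(2·1.5000) = 1.2675 m
human closes 1.4000·1.3400 = 1.8760 m
margins: 0.0200+0.0800+0.0800 = 0.1800 m
S_min ≈ 0.0780+1.2675+1.8760+0.1800  ⇒  S_min = 6803/2000 m

S_min = 6803/2000 m = 3.4015 m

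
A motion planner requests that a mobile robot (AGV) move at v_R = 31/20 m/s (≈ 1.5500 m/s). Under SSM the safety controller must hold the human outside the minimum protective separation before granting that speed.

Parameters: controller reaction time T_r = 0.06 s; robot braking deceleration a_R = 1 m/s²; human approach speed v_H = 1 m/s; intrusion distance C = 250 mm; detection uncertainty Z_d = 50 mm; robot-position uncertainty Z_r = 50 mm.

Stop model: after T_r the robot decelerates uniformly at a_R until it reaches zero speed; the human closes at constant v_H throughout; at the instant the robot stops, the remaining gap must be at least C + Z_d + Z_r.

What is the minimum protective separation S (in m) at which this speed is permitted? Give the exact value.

stop time T_s = (31/20)/1 = 1.5500 s
robot covers v_R·T_r = 1.5500·0.0600 = 0.0930 m before braking
robot covers 1.5500·1.5500 − ½·1.0000·1.5500² = 1.2012 m while stopping
human over T_r+T_s: 1.0000·(0.0600+1.5500) = 1.6100 m
margins: 0.2500+0.0500+0.0500 = 0.3500 m
S_min ≈ 0.0930+1.2012+1.6100+0.3500  ⇒  S_min = 13017/4000 m

S_min = 13017/4000 m = 3.2542 m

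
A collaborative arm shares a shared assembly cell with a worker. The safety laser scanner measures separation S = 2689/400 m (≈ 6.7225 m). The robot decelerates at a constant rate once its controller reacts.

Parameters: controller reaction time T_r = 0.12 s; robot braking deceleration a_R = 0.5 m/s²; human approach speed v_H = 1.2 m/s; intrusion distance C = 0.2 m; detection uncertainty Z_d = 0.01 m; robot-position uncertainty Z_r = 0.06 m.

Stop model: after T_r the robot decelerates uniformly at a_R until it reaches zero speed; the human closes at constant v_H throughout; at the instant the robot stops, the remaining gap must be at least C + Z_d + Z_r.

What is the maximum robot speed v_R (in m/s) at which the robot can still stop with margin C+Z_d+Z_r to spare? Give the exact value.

quadratic (1)·v² + (63/25)·v + (-12617/2000) = 0
  disc = (63/25)² − 4·(1)·(-12617/2000) = 78961/2500 ; √disc = 281/50
  v_R = (−(63/25) + 281/50) / (2·(1)) = 31/20 m/s
check:
T_s = v_R/a_R = (31/20)/(1/2) = 3.1000 s
reaction-phase robot travel = 1.5500·0.1200 = 0.1860 m
braking distance = 1.5500²/(2·0.5000) = 2.4025 m
human over T_r+T_s: 1.2000·(0.1200+3.1000) = 3.8640 m
margins: 0.2000+0.0100+0.0600 = 0.2700 m
sum ≈ 0.1860+2.4025+3.8640+0.2700 ≈ 6.7225 m = S ✓

v_R_max = 31/20 m/s = 1.5500 m/s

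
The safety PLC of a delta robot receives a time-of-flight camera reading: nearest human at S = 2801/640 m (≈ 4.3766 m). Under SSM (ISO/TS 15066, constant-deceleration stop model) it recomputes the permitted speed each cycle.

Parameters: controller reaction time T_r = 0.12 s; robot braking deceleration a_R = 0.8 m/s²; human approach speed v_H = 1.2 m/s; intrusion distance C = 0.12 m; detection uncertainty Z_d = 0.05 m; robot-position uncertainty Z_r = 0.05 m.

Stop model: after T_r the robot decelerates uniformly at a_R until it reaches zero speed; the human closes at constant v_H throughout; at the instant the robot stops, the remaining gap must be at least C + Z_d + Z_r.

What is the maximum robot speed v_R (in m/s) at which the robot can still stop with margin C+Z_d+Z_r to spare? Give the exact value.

quadratic (5/8)·v² + (81/50)·v + (-64201/16000) = 0
  disc = (81/50)² − 4·(5/8)·(-64201/16000) = 2024929/160000 ; √disc = 1423/400
  v_R = (−(81/50) + 1423/400) / (2·(5/8)) = 31/20 m/s
check:
stop time T_s = (31/20)/(4/5) = 1.9375 s
reaction-phase robot travel = 1.5500·0.1200 = 0.1860 m
robot under decel: 1.5500²/(2·0.8000) = 1.5016 m
human over T_r+T_s: 1.2000·(0.1200+1.9375) = 2.4690 m
C+Z_d+Z_r = 0.1200+0.0500+0.0500 = 0.2200 m
sum ≈ 0.1860+1.5016+2.4690+0.2200 ≈ 4.3766 m = S ✓

v_R_max = 31/20 m/s = 1.5500 m/s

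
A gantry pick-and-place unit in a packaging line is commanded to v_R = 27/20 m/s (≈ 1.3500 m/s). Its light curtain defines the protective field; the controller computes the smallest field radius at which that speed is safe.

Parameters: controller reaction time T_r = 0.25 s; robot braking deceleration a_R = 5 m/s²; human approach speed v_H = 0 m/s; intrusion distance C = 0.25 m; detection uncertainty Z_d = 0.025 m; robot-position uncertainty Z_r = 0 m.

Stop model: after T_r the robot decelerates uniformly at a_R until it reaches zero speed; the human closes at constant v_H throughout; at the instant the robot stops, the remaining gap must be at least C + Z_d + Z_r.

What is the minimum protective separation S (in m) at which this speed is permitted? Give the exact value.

S_min = 3179/4000 m = 0.7947 m

T_s = v_R/a_R = (27/20)/5 = 0.2700 s
robot in T_r: 1.3500·0.2500 = 0.3375 m
robot under decel: 1.3500²/(2·5.0000) = 0.1822 m
human over T_r+T_s: 0.0000·(0.2500+0.2700) = 0.0000 m
margins: 0.2500+0.0250+0.0000 = 0.2750 m
S_min ≈ 0.3375+0.1822+0.0000+0.2750  ⇒  S_min = 3179/4000 m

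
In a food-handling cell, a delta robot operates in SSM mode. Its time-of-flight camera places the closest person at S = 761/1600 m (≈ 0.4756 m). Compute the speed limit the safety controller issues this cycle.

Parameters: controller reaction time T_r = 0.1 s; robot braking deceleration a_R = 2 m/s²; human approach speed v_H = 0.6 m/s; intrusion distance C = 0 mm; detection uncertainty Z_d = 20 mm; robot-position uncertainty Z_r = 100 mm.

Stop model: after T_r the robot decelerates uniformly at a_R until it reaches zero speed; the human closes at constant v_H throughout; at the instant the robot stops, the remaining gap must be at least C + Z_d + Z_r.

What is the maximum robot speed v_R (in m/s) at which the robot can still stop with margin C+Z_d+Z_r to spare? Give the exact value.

v_R_max = 11/20 m/s = 0.5500 m/s

quadratic (1/4)·v² + (2/5)·v + (-473/1600) = 0
  disc = (2/5)² − 4·(1/4)·(-473/1600) = 729/1600 ; √disc = 27/40
  v_R = (−(2/5) + 27/40) / (2·(1/4)) = 11/20 m/s
check:
stop time T_s = (11/20)/2 = 0.2750 s
robot covers v_R·T_r = 0.5500·0.1000 = 0.0550 m before braking
braking distance = 0.5500²/(2·2.0000) = 0.0756 m
human over T_r+T_s: 0.6000·(0.1000+0.2750) = 0.2250 m
margins: 0.0000+0.0200+0.1000 = 0.1200 m
sum ≈ 0.0550+0.0756+0.2250+0.1200 ≈ 0.4756 m = S ✓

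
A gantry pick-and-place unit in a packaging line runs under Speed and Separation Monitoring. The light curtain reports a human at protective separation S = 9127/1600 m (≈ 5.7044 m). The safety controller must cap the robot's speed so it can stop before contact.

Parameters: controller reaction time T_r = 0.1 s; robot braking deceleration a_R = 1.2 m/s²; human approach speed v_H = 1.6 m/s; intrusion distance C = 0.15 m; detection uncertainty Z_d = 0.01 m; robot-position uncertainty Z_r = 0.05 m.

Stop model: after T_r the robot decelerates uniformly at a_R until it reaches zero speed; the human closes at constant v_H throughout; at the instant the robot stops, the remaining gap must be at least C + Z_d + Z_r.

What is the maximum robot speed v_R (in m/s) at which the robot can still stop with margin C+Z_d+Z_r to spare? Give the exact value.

v_R_max = 9/4 m/s = 2.2500 m/s

at the boundary: (5/12)·v² + (43/30)·v + (-1707/320) = 0
  disc = (43/30)² − 4·(5/12)·(-1707/320) = 157609/14400 ; √disc = 397/120
  v_R = (−(43/30) + 397/120) / (2·(5/12)) = 9/4 m/s
check:
T_s = v_R/a_R = (9/4)/(6/5) = 1.8750 s
reaction-phase robot travel = 2.2500·0.1000 = 0.2250 m
robot covers 2.2500·1.8750 − ½·1.2000·1.8750² = 2.1094 m while stopping
human over T_r+T_s: 1.6000·(0.1000+1.8750) = 3.1600 m
residual clearance needed = 0.1500+0.0100+0.0500 = 0.2100 m
sum ≈ 0.2250+2.1094+3.1600+0.2100 ≈ 5.7044 m = S ✓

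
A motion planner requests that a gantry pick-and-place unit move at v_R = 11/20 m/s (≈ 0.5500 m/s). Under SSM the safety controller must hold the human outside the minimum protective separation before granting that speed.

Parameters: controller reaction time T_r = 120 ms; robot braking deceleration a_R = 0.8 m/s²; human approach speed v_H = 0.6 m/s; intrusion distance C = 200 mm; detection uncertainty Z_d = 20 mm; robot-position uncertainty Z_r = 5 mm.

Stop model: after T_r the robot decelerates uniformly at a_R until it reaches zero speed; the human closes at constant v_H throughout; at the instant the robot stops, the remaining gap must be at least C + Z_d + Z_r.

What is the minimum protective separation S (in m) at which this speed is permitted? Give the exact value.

stop time T_s = (11/20)/(4/5) = 0.6875 s
reaction-phase robot travel = 0.5500·0.1200 = 0.0660 m
braking distance = 0.5500²/(2·0.8000) = 0.1891 m
human over T_r+T_s: 0.6000·(0.1200+0.6875) = 0.4845 m
C+Z_d+Z_r = 0.2000+0.0200+0.0050 = 0.2250 m
S_min ≈ 0.0660+0.1891+0.4845+0.2250  ⇒  S_min = 15433/16000 m

S_min = 15433/16000 m = 0.9646 m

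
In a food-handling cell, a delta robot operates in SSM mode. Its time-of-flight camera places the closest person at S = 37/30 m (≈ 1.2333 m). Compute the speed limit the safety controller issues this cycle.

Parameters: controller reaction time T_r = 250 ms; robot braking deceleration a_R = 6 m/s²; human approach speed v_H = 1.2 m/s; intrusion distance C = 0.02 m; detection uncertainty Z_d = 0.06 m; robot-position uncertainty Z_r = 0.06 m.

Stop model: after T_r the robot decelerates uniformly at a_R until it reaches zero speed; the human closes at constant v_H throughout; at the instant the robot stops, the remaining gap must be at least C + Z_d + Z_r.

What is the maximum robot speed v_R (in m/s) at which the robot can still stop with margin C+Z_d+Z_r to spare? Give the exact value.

at the boundary: (1/12)·v² + (9/20)·v + (-119/150) = 0
  disc = (9/20)² − 4·(1/12)·(-119/150) = 1681/3600 ; √disc = 41/60
  v_R = (−(9/20) + 41/60) / (2·(1/12)) = 7/5 m/s
check:
T_s = v_R/a_R = (7/5)/6 = 0.2333 s
reaction-phase robot travel = 1.4000·0.2500 = 0.3500 m
robot covers 1.4000·0.2333 − ½·6.0000·0.2333² = 0.1633 m while stopping
human over T_r+T_s: 1.2000·(0.2500+0.2333) = 0.5800 m
C+Z_d+Z_r = 0.0200+0.0600+0.0600 = 0.1400 m
sum ≈ 0.3500+0.1633+0.5800+0.1400 ≈ 1.2333 m = S ✓

v_R_max = 7/5 m/s = 1.4000 m/s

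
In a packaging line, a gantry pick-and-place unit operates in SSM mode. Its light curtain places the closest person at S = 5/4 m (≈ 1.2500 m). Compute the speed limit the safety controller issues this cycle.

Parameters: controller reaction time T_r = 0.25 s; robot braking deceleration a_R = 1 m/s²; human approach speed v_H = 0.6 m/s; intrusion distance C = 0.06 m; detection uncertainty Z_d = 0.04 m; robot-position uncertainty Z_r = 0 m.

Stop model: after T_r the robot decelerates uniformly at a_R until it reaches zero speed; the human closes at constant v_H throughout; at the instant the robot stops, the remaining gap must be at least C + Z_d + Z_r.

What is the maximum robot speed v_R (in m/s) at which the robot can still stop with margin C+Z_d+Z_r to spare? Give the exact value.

v_R_max = 4/5 m/s = 0.8000 m/s

quadratic (1/2)·v² + (17/20)·v + (-1) = 0
  disc = (17/20)² − 4·(1/2)·(-1) = 1089/400 ; √disc = 33/20
  v_R = (−(17/20) + 33/20) / (2·(1/2)) = 4/5 m/s
check:
stop time T_s = (4/5)/1 = 0.8000 s
robot in T_r: 0.8000·0.2500 = 0.2000 m
robot under decel: 0.8000²/(2·1.0000) = 0.3200 m
human over T_r+T_s: 0.6000·(0.2500+0.8000) = 0.6300 m
C+Z_d+Z_r = 0.0600+0.0400+0.0000 = 0.1000 m
sum ≈ 0.2000+0.3200+0.6300+0.1000 ≈ 1.2500 m = S ✓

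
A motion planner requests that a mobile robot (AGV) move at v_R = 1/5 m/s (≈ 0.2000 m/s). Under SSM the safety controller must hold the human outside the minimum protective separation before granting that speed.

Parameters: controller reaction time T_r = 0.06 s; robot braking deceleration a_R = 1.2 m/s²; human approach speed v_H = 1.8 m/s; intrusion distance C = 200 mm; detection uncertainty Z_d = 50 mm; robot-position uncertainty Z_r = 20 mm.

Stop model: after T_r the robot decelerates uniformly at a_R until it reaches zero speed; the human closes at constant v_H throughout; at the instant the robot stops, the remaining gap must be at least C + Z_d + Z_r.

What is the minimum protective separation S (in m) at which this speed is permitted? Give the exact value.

stop time T_s = (1/5)/(6/5) = 0.1667 s
reaction-phase robot travel = 0.2000·0.0600 = 0.0120 m
braking distance = 0.2000²/(2·1.2000) = 0.0167 m
human over T_r+T_s: 1.8000·(0.0600+0.1667) = 0.4080 m
C+Z_d+Z_r = 0.2000+0.0500+0.0200 = 0.2700 m
S_min ≈ 0.0120+0.0167+0.4080+0.2700  ⇒  S_min = 53/75 m

S_min = 53/75 m = 0.7067 m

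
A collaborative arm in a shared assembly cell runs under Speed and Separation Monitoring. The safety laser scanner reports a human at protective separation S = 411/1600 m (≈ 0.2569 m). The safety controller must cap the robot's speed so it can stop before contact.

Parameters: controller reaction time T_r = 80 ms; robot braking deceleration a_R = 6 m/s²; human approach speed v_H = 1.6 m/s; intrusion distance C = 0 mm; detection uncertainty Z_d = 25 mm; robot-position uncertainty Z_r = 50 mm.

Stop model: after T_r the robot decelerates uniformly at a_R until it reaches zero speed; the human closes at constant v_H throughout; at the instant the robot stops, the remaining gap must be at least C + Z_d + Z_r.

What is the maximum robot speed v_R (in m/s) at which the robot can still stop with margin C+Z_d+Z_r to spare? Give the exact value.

v_R_max = 3/20 m/s = 0.1500 m/s

at the boundary: (1/12)·v² + (26/75)·v + (-431/8000) = 0
  disc = (26/75)² − 4·(1/12)·(-431/8000) = 49729/360000 ; √disc = 223/600
  v_R = (−(26/75) + 223/600) / (2·(1/12)) = 3/20 m/s
check:
T_s = v_R/a_R = (3/20)/6 = 0.0250 s
reaction-phase robot travel = 0.1500·0.0800 = 0.0120 m
robot under decel: 0.1500²/(2·6.0000) = 0.0019 m
person approaches 1.6000·(0.0800+0.0250) = 0.1680 m
margins: 0.0000+0.0250+0.0500 = 0.0750 m
sum ≈ 0.0120+0.0019+0.1680+0.0750 ≈ 0.2569 m = S ✓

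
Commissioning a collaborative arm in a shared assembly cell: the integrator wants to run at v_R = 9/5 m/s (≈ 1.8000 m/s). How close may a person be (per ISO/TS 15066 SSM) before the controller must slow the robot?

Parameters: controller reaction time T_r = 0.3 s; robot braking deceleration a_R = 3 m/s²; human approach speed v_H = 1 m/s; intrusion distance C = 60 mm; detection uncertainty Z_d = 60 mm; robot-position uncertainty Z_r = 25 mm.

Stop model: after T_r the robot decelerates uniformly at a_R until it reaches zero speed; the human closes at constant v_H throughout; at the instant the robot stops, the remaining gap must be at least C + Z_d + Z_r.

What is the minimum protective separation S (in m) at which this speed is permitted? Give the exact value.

stop time T_s = (9/5)/3 = 0.6000 s
reaction-phase robot travel = 1.8000·0.3000 = 0.5400 m
robot covers 1.8000·0.6000 − ½·3.0000·0.6000² = 0.5400 m while stopping
human closes 1.0000·0.9000 = 0.9000 m
residual clearance needed = 0.0600+0.0600+0.0250 = 0.1450 m
S_min ≈ 0.5400+0.5400+0.9000+0.1450  ⇒  S_min = 17/8 m

S_min = 17/8 m = 2.1250 m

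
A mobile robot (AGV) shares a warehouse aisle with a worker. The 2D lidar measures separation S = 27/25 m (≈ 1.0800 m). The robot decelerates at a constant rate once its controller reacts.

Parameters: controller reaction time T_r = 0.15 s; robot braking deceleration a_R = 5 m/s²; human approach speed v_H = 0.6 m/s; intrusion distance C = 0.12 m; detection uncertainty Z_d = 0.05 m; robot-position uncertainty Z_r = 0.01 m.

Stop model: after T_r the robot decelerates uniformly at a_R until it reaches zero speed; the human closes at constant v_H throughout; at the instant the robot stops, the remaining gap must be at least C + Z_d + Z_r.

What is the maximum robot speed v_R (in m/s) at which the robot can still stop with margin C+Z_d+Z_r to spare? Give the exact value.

v_R_max = 9/5 m/s = 1.8000 m/s

quadratic (1/10)·v² + (27/100)·v + (-81/100) = 0
  disc = (27/100)² − 4·(1/10)·(-81/100) = 3969/10000 ; √disc = 63/100
  v_R = (−(27/100) + 63/100) / (2·(1/10)) = 9/5 m/s
check:
T_s = v_R/a_R = (9/5)/5 = 0.3600 s
robot in T_r: 1.8000·0.1500 = 0.2700 m
robot covers 1.8000·0.3600 − ½·5.0000·0.3600² = 0.3240 m while stopping
human over T_r+T_s: 0.6000·(0.1500+0.3600) = 0.3060 m
C+Z_d+Z_r = 0.1200+0.0500+0.0100 = 0.1800 m
sum ≈ 0.2700+0.3240+0.3060+0.1800 ≈ 1.0800 m = S ✓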